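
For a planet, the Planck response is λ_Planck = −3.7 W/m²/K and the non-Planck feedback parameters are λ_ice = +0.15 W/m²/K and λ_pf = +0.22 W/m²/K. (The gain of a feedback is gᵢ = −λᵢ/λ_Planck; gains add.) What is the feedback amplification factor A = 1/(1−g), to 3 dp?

Convert to gains: g_ice = 0.15/3.7 = 0.04054; g_pf = 0.22/3.7 = 0.05946.
Total gain g = 0.1.
A = 1/(1 − 0.1) = 1.111.

1.111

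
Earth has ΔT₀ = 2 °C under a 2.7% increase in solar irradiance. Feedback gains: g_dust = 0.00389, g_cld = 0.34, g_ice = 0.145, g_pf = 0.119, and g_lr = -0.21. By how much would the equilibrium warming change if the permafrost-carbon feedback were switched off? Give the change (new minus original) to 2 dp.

Original: g = 0.39789, ΔT = 2/(1−0.39789) = 3.3217 °C.
Without permafrost-carbon: g' = 0.27889, ΔT' = 2/(1−0.27889) = 2.7735 °C.
Change = 2.7735 − 3.3217 = -0.55 °C.

-0.55 °C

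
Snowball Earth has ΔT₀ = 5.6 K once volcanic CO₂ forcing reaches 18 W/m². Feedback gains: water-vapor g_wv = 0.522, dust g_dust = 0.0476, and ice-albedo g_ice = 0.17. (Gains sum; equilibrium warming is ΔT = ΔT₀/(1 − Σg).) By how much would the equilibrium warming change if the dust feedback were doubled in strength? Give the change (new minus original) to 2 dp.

4.81 K

Original: g = 0.7396, ΔT = 5.6/(1−0.7396) = 21.5054 K.
With doubled dust: g' = 0.7872, ΔT' = 5.6/(1−0.7872) = 26.3158 K.
Change = 26.3158 − 21.5054 = 4.81 K.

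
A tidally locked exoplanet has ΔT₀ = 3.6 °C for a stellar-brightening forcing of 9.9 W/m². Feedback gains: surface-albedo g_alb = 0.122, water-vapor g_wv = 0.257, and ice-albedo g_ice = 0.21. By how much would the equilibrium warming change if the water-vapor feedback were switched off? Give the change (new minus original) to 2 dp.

Original: g = 0.589, ΔT = 3.6/(1−0.589) = 8.7591 °C.
Without water-vapor: g' = 0.332, ΔT' = 3.6/(1−0.332) = 5.3892 °C.
Change = 5.3892 − 8.7591 = -3.37 °C.

-3.37 °C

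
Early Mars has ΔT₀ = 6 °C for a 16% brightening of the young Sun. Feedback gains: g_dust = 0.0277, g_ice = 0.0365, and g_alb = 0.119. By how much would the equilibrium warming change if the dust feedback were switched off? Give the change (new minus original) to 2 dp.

Original: g = 0.1832, ΔT = 6/(1−0.1832) = 7.3457 °C.
Without dust: g' = 0.1555, ΔT' = 6/(1−0.1555) = 7.1048 °C.
Change = 7.1048 − 7.3457 = -0.24 °C.

-0.24 °C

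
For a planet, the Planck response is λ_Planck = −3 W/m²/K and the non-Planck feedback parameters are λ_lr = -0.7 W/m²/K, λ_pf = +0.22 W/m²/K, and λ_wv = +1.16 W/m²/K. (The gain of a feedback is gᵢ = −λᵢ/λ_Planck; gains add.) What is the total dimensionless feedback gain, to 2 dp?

0.23

Convert to gains: g_lr = -0.7/3 = -0.2333; g_pf = 0.22/3 = 0.07333; g_wv = 1.16/3 = 0.3867.
Total gain g = 0.22673.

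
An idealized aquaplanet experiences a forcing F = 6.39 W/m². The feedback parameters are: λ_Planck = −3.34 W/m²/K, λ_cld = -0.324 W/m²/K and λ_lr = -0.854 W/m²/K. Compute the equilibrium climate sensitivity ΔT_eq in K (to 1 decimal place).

1.4 K

Net feedback parameter λ = (−3.34) + (-0.324) + (-0.854) = -4.518 W/m²/K.
ΔT = −F/λ = −6.39/(-4.518) = 1.4 K.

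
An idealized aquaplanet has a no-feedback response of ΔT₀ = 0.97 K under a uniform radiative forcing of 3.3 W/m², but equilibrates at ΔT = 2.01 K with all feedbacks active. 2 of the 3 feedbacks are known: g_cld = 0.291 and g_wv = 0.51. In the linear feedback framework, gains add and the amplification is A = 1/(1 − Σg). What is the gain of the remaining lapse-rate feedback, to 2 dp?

Amplification A = ΔT/ΔT₀ = 2.01/0.97 = 2.072.
Total gain g = 1 − 1/A = 1 − 1/2.072 = 0.5174.
Known gains sum to 0.291 + 0.51 = 0.801.
g_lr = 0.5174 − 0.801 = -0.28.

-0.28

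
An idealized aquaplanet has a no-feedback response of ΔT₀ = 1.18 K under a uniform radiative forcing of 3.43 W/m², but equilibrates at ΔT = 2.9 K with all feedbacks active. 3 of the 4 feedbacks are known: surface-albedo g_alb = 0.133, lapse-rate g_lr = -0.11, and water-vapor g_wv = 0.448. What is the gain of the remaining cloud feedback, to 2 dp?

0.12

Amplification A = ΔT/ΔT₀ = 2.9/1.18 = 2.458.
Total gain g = 1 − 1/A = 1 − 1/2.458 = 0.5932.
Known gains sum to 0.133 − 0.11 + 0.448 = 0.471.
g_cld = 0.5932 − 0.471 = 0.12.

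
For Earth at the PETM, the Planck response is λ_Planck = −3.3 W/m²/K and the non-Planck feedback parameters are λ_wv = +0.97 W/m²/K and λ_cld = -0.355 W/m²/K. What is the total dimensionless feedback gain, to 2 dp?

Convert to gains: g_wv = 0.97/3.3 = 0.2939; g_cld = -0.355/3.3 = -0.1076.
Total gain g = 0.1863.

0.19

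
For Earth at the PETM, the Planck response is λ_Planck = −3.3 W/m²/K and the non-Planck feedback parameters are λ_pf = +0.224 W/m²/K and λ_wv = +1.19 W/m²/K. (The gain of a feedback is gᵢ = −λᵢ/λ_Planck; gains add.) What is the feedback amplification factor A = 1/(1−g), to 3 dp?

Convert to gains: g_pf = 0.224/3.3 = 0.06788; g_wv = 1.19/3.3 = 0.3606.
Total gain g = 0.42848.
A = 1/(1 − 0.42848) = 1.750.

1.750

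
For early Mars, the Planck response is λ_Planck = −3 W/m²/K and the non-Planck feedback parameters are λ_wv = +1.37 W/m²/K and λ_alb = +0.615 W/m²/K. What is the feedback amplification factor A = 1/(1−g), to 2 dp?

2.96

Convert to gains: g_wv = 1.37/3 = 0.4567; g_alb = 0.615/3 = 0.205.
Total gain g = 0.6617.
A = 1/(1 − 0.6617) = 2.96.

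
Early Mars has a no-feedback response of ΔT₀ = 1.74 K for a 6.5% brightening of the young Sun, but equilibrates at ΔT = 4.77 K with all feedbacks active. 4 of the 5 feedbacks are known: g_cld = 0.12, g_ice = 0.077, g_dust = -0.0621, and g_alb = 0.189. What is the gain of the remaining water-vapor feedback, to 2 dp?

0.31

Amplification A = ΔT/ΔT₀ = 4.77/1.74 = 2.741.
Total gain g = 1 − 1/A = 1 − 1/2.741 = 0.6352.
Known gains sum to 0.12 + 0.077 − 0.0621 + 0.189 = 0.3239.
g_wv = 0.6352 − 0.3239 = 0.31.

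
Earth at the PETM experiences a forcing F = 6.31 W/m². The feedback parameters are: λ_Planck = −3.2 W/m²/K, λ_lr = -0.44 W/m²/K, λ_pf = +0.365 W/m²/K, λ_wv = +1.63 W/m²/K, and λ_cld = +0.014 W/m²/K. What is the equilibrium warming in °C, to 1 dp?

3.9 °C

Net feedback parameter λ = (−3.2) + (-0.44) + (+0.365) + (+1.63) + (+0.014) = -1.631 W/m²/K.
ΔT = −F/λ = −6.31/(-1.631) = 3.9 °C.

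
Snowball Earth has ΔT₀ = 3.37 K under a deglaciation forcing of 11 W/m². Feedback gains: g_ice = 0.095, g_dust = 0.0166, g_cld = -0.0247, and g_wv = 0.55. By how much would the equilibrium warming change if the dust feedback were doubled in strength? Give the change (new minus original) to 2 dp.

Original: g = 0.6369, ΔT = 3.37/(1−0.6369) = 9.2812 K.
With doubled dust: g' = 0.6535, ΔT' = 3.37/(1−0.6535) = 9.7258 K.
Change = 9.7258 − 9.2812 = 0.44 K.

0.44 K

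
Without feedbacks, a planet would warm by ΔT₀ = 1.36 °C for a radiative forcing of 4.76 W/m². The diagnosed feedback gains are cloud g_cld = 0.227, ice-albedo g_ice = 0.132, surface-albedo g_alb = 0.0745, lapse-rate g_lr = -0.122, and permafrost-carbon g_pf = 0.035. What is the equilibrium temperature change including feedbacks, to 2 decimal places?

2.08 °C

Total gain g = 0.227 + 0.132 + 0.0745 − 0.122 + 0.035 = 0.3465.
Amplification A = 1/(1 − 0.3465) = 1.53.
ΔT = 1.36 × 1.53 = 2.08 °C.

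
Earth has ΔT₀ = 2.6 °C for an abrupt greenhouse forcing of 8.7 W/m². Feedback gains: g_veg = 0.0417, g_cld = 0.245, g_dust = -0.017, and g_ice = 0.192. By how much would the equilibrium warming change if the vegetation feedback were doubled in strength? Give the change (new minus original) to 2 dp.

0.41 °C

Original: g = 0.4617, ΔT = 2.6/(1−0.4617) = 4.8300 °C.
With doubled vegetation: g' = 0.5034, ΔT' = 2.6/(1−0.5034) = 5.2356 °C.
Change = 5.2356 − 4.8300 = 0.41 °C.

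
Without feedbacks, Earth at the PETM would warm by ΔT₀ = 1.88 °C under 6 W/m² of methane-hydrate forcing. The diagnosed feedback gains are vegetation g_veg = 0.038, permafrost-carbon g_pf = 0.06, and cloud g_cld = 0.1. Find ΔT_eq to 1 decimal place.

Total gain g = 0.038 + 0.06 + 0.1 = 0.198.
Amplification A = 1/(1 − 0.198) = 1.247.
ΔT = 1.88 × 1.247 = 2.3 °C.

2.3 °C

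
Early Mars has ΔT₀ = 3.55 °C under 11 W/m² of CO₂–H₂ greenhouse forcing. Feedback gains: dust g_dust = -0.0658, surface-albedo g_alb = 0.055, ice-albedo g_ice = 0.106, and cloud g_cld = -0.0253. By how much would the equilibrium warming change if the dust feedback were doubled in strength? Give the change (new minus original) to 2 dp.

Original: g = 0.0699, ΔT = 3.55/(1−0.0699) = 3.8168 °C.
With doubled dust: g' = 0.0041, ΔT' = 3.55/(1−0.0041) = 3.5646 °C.
Change = 3.5646 − 3.8168 = -0.25 °C.

-0.25 °C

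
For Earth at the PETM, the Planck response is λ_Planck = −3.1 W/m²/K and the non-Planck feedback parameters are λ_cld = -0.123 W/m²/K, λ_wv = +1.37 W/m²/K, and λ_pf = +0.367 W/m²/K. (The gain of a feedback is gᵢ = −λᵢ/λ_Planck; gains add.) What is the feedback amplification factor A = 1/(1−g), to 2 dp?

2.09

Convert to gains: g_cld = -0.123/3.1 = -0.03968; g_wv = 1.37/3.1 = 0.4419; g_pf = 0.367/3.1 = 0.1184.
Total gain g = 0.52062.
A = 1/(1 − 0.52062) = 2.09.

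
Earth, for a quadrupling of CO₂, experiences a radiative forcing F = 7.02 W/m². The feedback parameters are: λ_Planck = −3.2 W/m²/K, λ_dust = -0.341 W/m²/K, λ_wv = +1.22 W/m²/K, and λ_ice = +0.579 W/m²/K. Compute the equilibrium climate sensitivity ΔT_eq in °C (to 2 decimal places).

4.03 °C

Net feedback parameter λ = (−3.2) + (-0.341) + (+1.22) + (+0.579) = -1.742 W/m²/K.
ΔT = −F/λ = −7.02/(-1.742) = 4.03 °C.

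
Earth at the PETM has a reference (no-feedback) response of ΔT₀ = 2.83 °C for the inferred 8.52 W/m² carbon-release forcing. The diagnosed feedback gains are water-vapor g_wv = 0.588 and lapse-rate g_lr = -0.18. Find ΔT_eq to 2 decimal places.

Total gain g = 0.588 − 0.18 = 0.408.
Amplification A = 1/(1 − 0.408) = 1.689.
ΔT = 2.83 × 1.689 = 4.78 °C.

4.78 °C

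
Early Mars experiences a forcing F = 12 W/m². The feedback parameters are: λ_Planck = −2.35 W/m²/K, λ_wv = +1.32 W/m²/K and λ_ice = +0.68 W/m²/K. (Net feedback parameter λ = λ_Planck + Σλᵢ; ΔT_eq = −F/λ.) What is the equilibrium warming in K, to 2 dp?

Net feedback parameter λ = (−2.35) + (+1.32) + (+0.68) = -0.35 W/m²/K.
ΔT = −F/λ = −12/(-0.35) = 34.29 K.

34.29 K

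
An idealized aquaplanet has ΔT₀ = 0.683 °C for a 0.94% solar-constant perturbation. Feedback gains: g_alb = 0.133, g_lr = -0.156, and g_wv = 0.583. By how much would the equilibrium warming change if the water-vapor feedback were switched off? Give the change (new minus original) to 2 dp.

Original: g = 0.56, ΔT = 0.683/(1−0.56) = 1.5523 °C.
Without water-vapor: g' = -0.023, ΔT' = 0.683/(1+0.023) = 0.6676 °C.
Change = 0.6676 − 1.5523 = -0.88 °C.

-0.88 °C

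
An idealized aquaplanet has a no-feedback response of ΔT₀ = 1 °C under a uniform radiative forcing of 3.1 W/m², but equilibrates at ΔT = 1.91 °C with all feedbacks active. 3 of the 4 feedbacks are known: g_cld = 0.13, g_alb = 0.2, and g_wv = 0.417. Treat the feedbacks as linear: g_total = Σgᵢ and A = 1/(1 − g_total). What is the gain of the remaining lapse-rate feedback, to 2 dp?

Amplification A = ΔT/ΔT₀ = 1.91/1 = 1.91.
Total gain g = 1 − 1/A = 1 − 1/1.91 = 0.4764.
Known gains sum to 0.13 + 0.2 + 0.417 = 0.747.
g_lr = 0.4764 − 0.747 = -0.27.

-0.27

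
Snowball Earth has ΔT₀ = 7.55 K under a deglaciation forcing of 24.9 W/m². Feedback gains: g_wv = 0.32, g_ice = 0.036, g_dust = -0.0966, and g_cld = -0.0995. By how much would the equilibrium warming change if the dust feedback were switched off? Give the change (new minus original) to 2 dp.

Original: g = 0.1599, ΔT = 7.55/(1−0.1599) = 8.9870 K.
Without dust: g' = 0.2565, ΔT' = 7.55/(1−0.2565) = 10.1547 K.
Change = 10.1547 − 8.9870 = 1.17 K.

1.17 K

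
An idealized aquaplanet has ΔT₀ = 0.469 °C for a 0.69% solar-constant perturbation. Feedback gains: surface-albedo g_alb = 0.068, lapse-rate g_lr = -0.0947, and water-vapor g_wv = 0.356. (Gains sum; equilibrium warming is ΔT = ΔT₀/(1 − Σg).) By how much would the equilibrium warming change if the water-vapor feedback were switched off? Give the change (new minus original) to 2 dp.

Original: g = 0.3293, ΔT = 0.469/(1−0.3293) = 0.6993 °C.
Without water-vapor: g' = -0.0267, ΔT' = 0.469/(1+0.0267) = 0.4568 °C.
Change = 0.4568 − 0.6993 = -0.24 °C.

-0.24 °C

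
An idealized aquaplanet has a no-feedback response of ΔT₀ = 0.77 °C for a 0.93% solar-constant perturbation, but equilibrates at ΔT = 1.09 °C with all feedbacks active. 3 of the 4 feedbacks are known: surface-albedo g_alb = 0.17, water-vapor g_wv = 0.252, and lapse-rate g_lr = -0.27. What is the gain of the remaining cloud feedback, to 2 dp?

Amplification A = ΔT/ΔT₀ = 1.09/0.77 = 1.416.
Total gain g = 1 − 1/A = 1 − 1/1.416 = 0.2938.
Known gains sum to 0.17 + 0.252 − 0.27 = 0.152.
g_cld = 0.2938 − 0.152 = 0.14.

0.14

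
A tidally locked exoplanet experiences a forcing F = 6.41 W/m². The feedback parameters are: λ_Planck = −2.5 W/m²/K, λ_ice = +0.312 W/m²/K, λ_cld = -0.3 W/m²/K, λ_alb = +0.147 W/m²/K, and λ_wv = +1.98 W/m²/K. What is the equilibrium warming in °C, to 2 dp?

Net feedback parameter λ = (−2.5) + (+0.312) + (-0.3) + (+0.147) + (+1.98) = -0.361 W/m²/K.
ΔT = −F/λ = −6.41/(-0.361) = 17.76 °C.

17.76 °C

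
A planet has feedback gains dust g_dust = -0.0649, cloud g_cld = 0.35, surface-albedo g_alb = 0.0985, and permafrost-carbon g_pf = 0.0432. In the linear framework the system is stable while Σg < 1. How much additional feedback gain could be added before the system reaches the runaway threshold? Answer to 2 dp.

Current total gain = -0.0649 + 0.35 + 0.0985 + 0.0432 = 0.4268.
Margin to runaway = 1 − 0.4268 = 0.57.

0.57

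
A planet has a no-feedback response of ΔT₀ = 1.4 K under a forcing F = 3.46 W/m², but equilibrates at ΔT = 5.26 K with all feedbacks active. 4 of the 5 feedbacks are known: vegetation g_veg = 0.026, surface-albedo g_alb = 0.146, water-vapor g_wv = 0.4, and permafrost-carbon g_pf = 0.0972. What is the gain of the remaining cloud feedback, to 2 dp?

Amplification A = ΔT/ΔT₀ = 5.26/1.4 = 3.757.
Total gain g = 1 − 1/A = 1 − 1/3.757 = 0.7338.
Known gains sum to 0.026 + 0.146 + 0.4 + 0.0972 = 0.6692.
g_cld = 0.7338 − 0.6692 = 0.06.

0.06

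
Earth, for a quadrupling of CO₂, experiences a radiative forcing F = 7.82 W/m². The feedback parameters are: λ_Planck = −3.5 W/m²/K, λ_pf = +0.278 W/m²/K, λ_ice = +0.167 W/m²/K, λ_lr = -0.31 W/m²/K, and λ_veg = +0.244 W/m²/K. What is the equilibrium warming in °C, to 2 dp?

Net feedback parameter λ = (−3.5) + (+0.278) + (+0.167) + (-0.31) + (+0.244) = -3.121 W/m²/K.
ΔT = −F/λ = −7.82/(-3.121) = 2.51 °C.

2.51 °C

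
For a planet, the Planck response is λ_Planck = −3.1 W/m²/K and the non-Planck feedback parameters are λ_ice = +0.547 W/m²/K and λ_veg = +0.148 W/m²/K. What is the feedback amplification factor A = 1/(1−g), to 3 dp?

Convert to gains: g_ice = 0.547/3.1 = 0.1765; g_veg = 0.148/3.1 = 0.04774.
Total gain g = 0.22424.
A = 1/(1 − 0.22424) = 1.289.

1.289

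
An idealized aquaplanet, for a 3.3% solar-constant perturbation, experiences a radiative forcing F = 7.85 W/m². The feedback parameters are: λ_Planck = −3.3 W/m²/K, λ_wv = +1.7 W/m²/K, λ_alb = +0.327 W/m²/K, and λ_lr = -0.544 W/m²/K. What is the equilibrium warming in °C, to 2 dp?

Net feedback parameter λ = (−3.3) + (+1.7) + (+0.327) + (-0.544) = -1.817 W/m²/K.
ΔT = −F/λ = −7.85/(-1.817) = 4.32 °C.

4.32 °C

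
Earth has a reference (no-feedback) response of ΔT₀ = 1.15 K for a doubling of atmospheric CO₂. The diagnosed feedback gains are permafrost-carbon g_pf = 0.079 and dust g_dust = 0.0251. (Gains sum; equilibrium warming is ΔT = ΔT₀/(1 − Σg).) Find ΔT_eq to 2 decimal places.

Total gain g = 0.079 + 0.0251 = 0.1041.
Amplification A = 1/(1 − 0.1041) = 1.116.
ΔT = 1.15 × 1.116 = 1.28 K.

1.28 K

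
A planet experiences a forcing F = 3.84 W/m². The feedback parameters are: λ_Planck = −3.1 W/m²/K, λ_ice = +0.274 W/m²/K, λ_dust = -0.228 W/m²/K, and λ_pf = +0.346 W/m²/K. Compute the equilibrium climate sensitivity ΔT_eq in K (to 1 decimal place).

1.4 K

Net feedback parameter λ = (−3.1) + (+0.274) + (-0.228) + (+0.346) = -2.708 W/m²/K.
ΔT = −F/λ = −3.84/(-2.708) = 1.4 K.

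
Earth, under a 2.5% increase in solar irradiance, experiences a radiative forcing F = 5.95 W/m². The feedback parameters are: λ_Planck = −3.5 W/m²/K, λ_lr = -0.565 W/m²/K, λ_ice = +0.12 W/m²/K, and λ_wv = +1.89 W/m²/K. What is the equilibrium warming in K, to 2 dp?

Net feedback parameter λ = (−3.5) + (-0.565) + (+0.12) + (+1.89) = -2.055 W/m²/K.
ΔT = −F/λ = −5.95/(-2.055) = 2.90 K.

2.90 K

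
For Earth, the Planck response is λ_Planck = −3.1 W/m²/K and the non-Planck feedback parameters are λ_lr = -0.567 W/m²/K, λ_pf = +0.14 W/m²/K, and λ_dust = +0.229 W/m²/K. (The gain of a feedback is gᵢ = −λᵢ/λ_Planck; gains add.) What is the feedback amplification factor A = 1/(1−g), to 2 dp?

Convert to gains: g_lr = -0.567/3.1 = -0.1829; g_pf = 0.14/3.1 = 0.04516; g_dust = 0.229/3.1 = 0.07387.
Total gain g = -0.06387.
A = 1/(1 + 0.06387) = 0.94.

0.94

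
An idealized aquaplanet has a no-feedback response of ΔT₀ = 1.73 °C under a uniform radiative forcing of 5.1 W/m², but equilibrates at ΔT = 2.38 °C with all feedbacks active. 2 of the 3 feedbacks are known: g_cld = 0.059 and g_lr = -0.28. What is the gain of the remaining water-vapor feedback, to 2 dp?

Amplification A = ΔT/ΔT₀ = 2.38/1.73 = 1.376.
Total gain g = 1 − 1/A = 1 − 1/1.376 = 0.2733.
Known gains sum to 0.059 − 0.28 = -0.221.
g_wv = 0.2733 + 0.221 = 0.49.

0.49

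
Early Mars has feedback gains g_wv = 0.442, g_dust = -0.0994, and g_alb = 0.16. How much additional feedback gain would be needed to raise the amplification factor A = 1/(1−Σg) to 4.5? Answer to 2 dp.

Current total gain = 0.5026.
Target gain for A = 4.5: g* = 1 − 1/4.5 = 0.7778.
Additional gain needed = 0.7778 − 0.5026 = 0.28.

0.28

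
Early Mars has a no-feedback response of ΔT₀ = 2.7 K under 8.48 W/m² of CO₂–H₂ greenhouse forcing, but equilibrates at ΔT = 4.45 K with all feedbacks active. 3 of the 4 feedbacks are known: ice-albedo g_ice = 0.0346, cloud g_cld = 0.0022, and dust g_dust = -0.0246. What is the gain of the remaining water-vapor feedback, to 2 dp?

0.38

Amplification A = ΔT/ΔT₀ = 4.45/2.7 = 1.648.
Total gain g = 1 − 1/A = 1 − 1/1.648 = 0.3932.
Known gains sum to 0.0346 + 0.0022 − 0.0246 = 0.0122.
g_wv = 0.3932 − 0.0122 = 0.38.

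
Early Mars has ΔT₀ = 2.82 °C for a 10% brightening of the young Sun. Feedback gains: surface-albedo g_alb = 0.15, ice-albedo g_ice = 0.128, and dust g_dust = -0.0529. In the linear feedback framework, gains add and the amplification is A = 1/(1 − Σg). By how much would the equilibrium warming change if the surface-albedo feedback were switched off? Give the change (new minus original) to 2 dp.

Original: g = 0.2251, ΔT = 2.82/(1−0.2251) = 3.6392 °C.
Without surface-albedo: g' = 0.0751, ΔT' = 2.82/(1−0.0751) = 3.0490 °C.
Change = 3.0490 − 3.6392 = -0.59 °C.

-0.59 °C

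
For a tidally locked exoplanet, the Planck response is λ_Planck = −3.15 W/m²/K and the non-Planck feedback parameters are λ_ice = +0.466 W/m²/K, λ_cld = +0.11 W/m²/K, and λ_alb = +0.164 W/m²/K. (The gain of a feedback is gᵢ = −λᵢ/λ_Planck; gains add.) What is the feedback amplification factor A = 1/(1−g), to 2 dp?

1.31

Convert to gains: g_ice = 0.466/3.15 = 0.1479; g_cld = 0.11/3.15 = 0.03492; g_alb = 0.164/3.15 = 0.05206.
Total gain g = 0.23488.
A = 1/(1 − 0.23488) = 1.31.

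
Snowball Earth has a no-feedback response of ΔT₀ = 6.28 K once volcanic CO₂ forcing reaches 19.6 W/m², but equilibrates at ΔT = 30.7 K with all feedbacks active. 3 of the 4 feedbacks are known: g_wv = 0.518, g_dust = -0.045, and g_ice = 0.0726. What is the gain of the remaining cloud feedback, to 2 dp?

0.25

Amplification A = ΔT/ΔT₀ = 30.7/6.28 = 4.889.
Total gain g = 1 − 1/A = 1 − 1/4.889 = 0.7955.
Known gains sum to 0.518 − 0.045 + 0.0726 = 0.5456.
g_cld = 0.7955 − 0.5456 = 0.25.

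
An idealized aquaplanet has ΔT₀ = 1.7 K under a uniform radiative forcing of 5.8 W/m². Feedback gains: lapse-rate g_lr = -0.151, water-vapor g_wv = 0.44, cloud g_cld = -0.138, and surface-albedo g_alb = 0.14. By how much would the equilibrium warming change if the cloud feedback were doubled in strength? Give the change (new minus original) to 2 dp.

-0.39 K

Original: g = 0.291, ΔT = 1.7/(1−0.291) = 2.3977 K.
With doubled cloud: g' = 0.153, ΔT' = 1.7/(1−0.153) = 2.0071 K.
Change = 2.0071 − 2.3977 = -0.39 K.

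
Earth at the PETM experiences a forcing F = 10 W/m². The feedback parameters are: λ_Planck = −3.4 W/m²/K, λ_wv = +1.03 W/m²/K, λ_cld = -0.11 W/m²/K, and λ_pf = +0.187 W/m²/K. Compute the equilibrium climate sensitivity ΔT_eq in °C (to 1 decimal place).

Net feedback parameter λ = (−3.4) + (+1.03) + (-0.11) + (+0.187) = -2.293 W/m²/K.
ΔT = −F/λ = −10/(-2.293) = 4.4 °C.

4.4 °C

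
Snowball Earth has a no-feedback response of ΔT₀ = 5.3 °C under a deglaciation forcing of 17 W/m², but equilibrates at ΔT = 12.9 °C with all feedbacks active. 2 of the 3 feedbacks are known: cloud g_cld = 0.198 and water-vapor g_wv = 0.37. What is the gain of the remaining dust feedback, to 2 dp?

Amplification A = ΔT/ΔT₀ = 12.9/5.3 = 2.434.
Total gain g = 1 − 1/A = 1 − 1/2.434 = 0.5892.
Known gains sum to 0.198 + 0.37 = 0.568.
g_dust = 0.5892 − 0.568 = 0.02.

0.02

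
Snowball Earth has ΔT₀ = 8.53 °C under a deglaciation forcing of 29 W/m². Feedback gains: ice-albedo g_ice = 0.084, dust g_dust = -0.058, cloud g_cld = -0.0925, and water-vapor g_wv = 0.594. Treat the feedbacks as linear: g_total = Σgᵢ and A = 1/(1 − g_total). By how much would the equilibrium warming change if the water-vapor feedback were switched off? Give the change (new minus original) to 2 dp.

-10.05 °C

Original: g = 0.5275, ΔT = 8.53/(1−0.5275) = 18.0529 °C.
Without water-vapor: g' = -0.0665, ΔT' = 8.53/(1+0.0665) = 7.9981 °C.
Change = 7.9981 − 18.0529 = -10.05 °C.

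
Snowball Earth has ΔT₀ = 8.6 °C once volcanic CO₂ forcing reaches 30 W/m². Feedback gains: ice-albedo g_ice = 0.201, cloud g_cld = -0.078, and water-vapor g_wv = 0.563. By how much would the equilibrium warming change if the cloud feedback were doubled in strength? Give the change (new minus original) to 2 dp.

-5.45 °C

Original: g = 0.686, ΔT = 8.6/(1−0.686) = 27.3885 °C.
With doubled cloud: g' = 0.608, ΔT' = 8.6/(1−0.608) = 21.9388 °C.
Change = 21.9388 − 27.3885 = -5.45 °C.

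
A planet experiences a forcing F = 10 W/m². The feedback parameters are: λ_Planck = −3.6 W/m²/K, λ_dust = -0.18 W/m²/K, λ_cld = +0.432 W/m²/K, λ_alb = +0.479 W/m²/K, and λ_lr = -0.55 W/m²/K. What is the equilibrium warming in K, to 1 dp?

Net feedback parameter λ = (−3.6) + (-0.18) + (+0.432) + (+0.479) + (-0.55) = -3.419 W/m²/K.
ΔT = −F/λ = −10/(-3.419) = 2.9 K.

2.9 K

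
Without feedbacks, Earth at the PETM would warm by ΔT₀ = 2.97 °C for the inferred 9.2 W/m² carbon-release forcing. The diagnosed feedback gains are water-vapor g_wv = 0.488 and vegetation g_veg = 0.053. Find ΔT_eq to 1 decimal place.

Total gain g = 0.488 + 0.053 = 0.541.
Amplification A = 1/(1 − 0.541) = 2.179.
ΔT = 2.97 × 2.179 = 6.5 °C.

6.5 °C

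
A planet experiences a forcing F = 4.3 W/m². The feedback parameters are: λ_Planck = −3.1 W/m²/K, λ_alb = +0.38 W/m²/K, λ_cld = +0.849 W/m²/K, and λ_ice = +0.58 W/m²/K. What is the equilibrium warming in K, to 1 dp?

Net feedback parameter λ = (−3.1) + (+0.38) + (+0.849) + (+0.58) = -1.291 W/m²/K.
ΔT = −F/λ = −4.3/(-1.291) = 3.3 K.

3.3 K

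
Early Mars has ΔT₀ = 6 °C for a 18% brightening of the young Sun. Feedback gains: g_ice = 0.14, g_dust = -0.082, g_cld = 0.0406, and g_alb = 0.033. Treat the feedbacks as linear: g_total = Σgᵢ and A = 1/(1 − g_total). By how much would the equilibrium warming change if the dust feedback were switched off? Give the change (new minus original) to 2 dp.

0.72 °C

Original: g = 0.1316, ΔT = 6/(1−0.1316) = 6.9093 °C.
Without dust: g' = 0.2136, ΔT' = 6/(1−0.2136) = 7.6297 °C.
Change = 7.6297 − 6.9093 = 0.72 °C.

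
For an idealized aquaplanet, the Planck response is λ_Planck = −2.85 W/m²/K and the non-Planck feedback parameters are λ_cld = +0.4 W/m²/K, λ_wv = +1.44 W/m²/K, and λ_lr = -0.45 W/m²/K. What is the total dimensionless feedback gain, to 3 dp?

Convert to gains: g_cld = 0.4/2.85 = 0.1404; g_wv = 1.44/2.85 = 0.5053; g_lr = -0.45/2.85 = -0.1579.
Total gain g = 0.4878.

0.488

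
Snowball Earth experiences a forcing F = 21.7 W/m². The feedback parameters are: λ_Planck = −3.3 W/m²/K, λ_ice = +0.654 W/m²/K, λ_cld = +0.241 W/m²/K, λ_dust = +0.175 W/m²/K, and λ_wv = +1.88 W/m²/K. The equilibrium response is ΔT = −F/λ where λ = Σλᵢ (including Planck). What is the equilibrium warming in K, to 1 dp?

62.0 K

Net feedback parameter λ = (−3.3) + (+0.654) + (+0.241) + (+0.175) + (+1.88) = -0.35 W/m²/K.
ΔT = −F/λ = −21.7/(-0.35) = 62.0 K.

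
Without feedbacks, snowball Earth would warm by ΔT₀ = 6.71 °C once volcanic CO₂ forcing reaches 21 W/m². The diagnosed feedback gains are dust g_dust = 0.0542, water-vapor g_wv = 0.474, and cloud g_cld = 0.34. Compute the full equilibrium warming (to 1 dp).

50.9 °C

Total gain g = 0.0542 + 0.474 + 0.34 = 0.8682.
Amplification A = 1/(1 − 0.8682) = 7.587.
ΔT = 6.71 × 7.587 = 50.9 °C.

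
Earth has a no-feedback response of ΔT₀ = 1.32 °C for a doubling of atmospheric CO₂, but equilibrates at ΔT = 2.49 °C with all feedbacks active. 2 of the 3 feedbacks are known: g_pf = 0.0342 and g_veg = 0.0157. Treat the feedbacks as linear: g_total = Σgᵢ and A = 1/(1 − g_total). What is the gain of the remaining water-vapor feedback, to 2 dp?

0.42

Amplification A = ΔT/ΔT₀ = 2.49/1.32 = 1.886.
Total gain g = 1 − 1/A = 1 − 1/1.886 = 0.4698.
Known gains sum to 0.0342 + 0.0157 = 0.0499.
g_wv = 0.4698 − 0.0499 = 0.42.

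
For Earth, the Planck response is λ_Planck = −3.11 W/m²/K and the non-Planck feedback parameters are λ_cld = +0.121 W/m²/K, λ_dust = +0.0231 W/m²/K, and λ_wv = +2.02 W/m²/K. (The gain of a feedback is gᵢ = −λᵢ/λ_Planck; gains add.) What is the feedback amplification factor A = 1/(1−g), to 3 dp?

3.288

Convert to gains: g_cld = 0.121/3.11 = 0.03891; g_dust = 0.0231/3.11 = 0.007428; g_wv = 2.02/3.11 = 0.6495.
Total gain g = 0.695838.
A = 1/(1 − 0.695838) = 3.288.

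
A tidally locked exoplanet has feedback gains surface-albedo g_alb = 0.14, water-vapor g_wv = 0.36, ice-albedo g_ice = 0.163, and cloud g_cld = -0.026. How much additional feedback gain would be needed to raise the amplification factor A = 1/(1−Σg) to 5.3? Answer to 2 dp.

Current total gain = 0.637.
Target gain for A = 5.3: g* = 1 − 1/5.3 = 0.8113.
Additional gain needed = 0.8113 − 0.637 = 0.17.

0.17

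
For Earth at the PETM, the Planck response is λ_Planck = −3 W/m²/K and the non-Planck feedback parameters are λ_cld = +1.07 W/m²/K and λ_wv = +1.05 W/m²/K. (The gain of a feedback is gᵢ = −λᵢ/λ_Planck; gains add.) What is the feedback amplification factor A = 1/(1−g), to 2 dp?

Convert to gains: g_cld = 1.07/3 = 0.3567; g_wv = 1.05/3 = 0.35.
Total gain g = 0.7067.
A = 1/(1 − 0.7067) = 3.41.

3.41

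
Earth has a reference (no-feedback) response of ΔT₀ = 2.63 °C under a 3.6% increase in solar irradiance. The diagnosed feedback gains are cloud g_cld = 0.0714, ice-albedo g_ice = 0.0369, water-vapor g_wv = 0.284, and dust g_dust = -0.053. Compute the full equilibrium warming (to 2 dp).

3.98 °C

Total gain g = 0.0714 + 0.0369 + 0.284 − 0.053 = 0.3393.
Amplification A = 1/(1 − 0.3393) = 1.514.
ΔT = 2.63 × 1.514 = 3.98 °C.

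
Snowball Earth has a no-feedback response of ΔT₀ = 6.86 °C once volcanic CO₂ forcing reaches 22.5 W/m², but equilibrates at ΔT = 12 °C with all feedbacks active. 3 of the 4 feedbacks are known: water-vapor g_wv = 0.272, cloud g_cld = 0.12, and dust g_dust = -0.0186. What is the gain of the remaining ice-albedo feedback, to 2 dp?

Amplification A = ΔT/ΔT₀ = 12/6.86 = 1.749.
Total gain g = 1 − 1/A = 1 − 1/1.749 = 0.4282.
Known gains sum to 0.272 + 0.12 − 0.0186 = 0.3734.
g_ice = 0.4282 − 0.3734 = 0.05.

0.05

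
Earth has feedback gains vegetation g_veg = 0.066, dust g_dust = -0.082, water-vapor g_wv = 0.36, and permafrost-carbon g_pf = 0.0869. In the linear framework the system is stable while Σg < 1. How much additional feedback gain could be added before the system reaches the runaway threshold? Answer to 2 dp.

0.57

Current total gain = 0.066 − 0.082 + 0.36 + 0.0869 = 0.4309.
Margin to runaway = 1 − 0.4309 = 0.57.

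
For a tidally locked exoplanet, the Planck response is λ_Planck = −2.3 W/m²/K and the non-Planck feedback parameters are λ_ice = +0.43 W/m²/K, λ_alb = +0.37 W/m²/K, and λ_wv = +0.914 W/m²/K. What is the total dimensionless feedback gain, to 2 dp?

Convert to gains: g_ice = 0.43/2.3 = 0.187; g_alb = 0.37/2.3 = 0.1609; g_wv = 0.914/2.3 = 0.3974.
Total gain g = 0.7453.

0.75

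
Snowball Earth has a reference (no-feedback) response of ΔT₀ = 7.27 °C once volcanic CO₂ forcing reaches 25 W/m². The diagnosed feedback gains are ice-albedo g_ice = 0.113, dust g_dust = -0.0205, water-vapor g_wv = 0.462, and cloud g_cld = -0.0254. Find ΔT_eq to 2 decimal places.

15.44 °C

Total gain g = 0.113 − 0.0205 + 0.462 − 0.0254 = 0.5291.
Amplification A = 1/(1 − 0.5291) = 2.124.
ΔT = 7.27 × 2.124 = 15.44 °C.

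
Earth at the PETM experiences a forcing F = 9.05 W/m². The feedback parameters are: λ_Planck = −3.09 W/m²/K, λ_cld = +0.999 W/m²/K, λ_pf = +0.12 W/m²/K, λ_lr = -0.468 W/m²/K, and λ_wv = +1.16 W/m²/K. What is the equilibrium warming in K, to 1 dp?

Net feedback parameter λ = (−3.09) + (+0.999) + (+0.12) + (-0.468) + (+1.16) = -1.279 W/m²/K.
ΔT = −F/λ = −9.05/(-1.279) = 7.1 K.

7.1 K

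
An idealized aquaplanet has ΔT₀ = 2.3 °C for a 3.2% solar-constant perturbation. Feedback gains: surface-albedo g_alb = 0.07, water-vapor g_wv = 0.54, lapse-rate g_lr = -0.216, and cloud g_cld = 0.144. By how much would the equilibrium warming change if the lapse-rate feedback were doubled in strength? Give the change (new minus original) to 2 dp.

Original: g = 0.538, ΔT = 2.3/(1−0.538) = 4.9784 °C.
With doubled lapse-rate: g' = 0.322, ΔT' = 2.3/(1−0.322) = 3.3923 °C.
Change = 3.3923 − 4.9784 = -1.59 °C.

-1.59 °C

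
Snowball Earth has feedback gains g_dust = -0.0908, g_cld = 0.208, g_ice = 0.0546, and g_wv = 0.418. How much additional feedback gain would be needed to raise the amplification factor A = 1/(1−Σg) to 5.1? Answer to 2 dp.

Current total gain = 0.5898.
Target gain for A = 5.1: g* = 1 − 1/5.1 = 0.8039.
Additional gain needed = 0.8039 − 0.5898 = 0.21.

0.21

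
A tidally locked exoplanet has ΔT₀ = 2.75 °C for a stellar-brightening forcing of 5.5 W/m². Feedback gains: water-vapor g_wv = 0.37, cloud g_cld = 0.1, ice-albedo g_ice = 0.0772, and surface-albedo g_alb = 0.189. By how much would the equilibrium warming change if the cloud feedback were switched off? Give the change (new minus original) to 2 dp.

-2.87 °C

Original: g = 0.7362, ΔT = 2.75/(1−0.7362) = 10.4246 °C.
Without cloud: g' = 0.6362, ΔT' = 2.75/(1−0.6362) = 7.5591 °C.
Change = 7.5591 − 10.4246 = -2.87 °C.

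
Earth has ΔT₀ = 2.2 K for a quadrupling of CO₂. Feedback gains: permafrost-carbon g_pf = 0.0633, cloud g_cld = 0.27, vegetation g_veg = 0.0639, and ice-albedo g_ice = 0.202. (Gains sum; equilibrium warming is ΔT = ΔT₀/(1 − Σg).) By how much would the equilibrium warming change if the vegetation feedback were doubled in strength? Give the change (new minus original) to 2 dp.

Original: g = 0.5992, ΔT = 2.2/(1−0.5992) = 5.4890 K.
With doubled vegetation: g' = 0.6631, ΔT' = 2.2/(1−0.6631) = 6.5301 K.
Change = 6.5301 − 5.4890 = 1.04 K.

1.04 K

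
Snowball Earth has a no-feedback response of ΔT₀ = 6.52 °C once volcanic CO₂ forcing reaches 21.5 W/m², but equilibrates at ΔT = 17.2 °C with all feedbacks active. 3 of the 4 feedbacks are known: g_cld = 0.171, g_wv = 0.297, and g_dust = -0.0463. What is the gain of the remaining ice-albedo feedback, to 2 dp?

Amplification A = ΔT/ΔT₀ = 17.2/6.52 = 2.638.
Total gain g = 1 − 1/A = 1 − 1/2.638 = 0.6209.
Known gains sum to 0.171 + 0.297 − 0.0463 = 0.4217.
g_ice = 0.6209 − 0.4217 = 0.20.

0.20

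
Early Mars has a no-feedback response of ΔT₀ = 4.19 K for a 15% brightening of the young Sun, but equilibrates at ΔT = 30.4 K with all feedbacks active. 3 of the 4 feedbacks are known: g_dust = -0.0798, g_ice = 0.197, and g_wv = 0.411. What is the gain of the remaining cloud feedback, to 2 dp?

0.33

Amplification A = ΔT/ΔT₀ = 30.4/4.19 = 7.255.
Total gain g = 1 − 1/A = 1 − 1/7.255 = 0.8622.
Known gains sum to -0.0798 + 0.197 + 0.411 = 0.5282.
g_cld = 0.8622 − 0.5282 = 0.33.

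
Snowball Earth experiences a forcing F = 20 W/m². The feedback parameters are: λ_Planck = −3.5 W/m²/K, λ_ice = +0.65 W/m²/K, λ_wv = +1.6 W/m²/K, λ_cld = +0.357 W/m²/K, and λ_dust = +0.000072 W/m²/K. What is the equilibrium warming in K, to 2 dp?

22.40 K

Net feedback parameter λ = (−3.5) + (+0.65) + (+1.6) + (+0.357) + (+0.000072) = -0.892928 W/m²/K.
ΔT = −F/λ = −20/(-0.892928) = 22.40 K.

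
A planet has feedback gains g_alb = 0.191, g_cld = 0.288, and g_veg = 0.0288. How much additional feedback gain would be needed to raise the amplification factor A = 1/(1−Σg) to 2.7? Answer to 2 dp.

0.12

Current total gain = 0.5078.
Target gain for A = 2.7: g* = 1 − 1/2.7 = 0.6296.
Additional gain needed = 0.6296 − 0.5078 = 0.12.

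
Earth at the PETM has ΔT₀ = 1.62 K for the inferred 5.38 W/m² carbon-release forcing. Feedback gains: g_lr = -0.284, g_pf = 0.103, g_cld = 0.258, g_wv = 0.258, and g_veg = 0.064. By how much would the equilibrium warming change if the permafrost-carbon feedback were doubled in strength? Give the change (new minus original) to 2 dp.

0.56 K

Original: g = 0.399, ΔT = 1.62/(1−0.399) = 2.6955 K.
With doubled permafrost-carbon: g' = 0.502, ΔT' = 1.62/(1−0.502) = 3.2530 K.
Change = 3.2530 − 2.6955 = 0.56 K.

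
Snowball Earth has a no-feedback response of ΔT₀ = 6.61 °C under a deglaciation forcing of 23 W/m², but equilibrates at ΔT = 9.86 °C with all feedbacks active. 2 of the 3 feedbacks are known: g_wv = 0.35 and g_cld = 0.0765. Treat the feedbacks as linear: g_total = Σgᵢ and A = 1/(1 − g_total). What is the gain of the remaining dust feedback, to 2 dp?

-0.10

Amplification A = ΔT/ΔT₀ = 9.86/6.61 = 1.492.
Total gain g = 1 − 1/A = 1 − 1/1.492 = 0.3298.
Known gains sum to 0.35 + 0.0765 = 0.4265.
g_dust = 0.3298 − 0.4265 = -0.10.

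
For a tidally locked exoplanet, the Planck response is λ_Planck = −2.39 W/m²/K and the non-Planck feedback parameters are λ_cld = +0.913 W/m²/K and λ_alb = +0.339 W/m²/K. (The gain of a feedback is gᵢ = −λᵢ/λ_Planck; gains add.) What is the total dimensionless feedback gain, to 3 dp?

0.524

Convert to gains: g_cld = 0.913/2.39 = 0.382; g_alb = 0.339/2.39 = 0.1418.
Total gain g = 0.5238.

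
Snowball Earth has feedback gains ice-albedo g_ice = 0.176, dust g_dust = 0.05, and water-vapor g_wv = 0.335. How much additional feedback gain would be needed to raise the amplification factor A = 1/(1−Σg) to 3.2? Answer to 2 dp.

0.13

Current total gain = 0.561.
Target gain for A = 3.2: g* = 1 − 1/3.2 = 0.6875.
Additional gain needed = 0.6875 − 0.561 = 0.13.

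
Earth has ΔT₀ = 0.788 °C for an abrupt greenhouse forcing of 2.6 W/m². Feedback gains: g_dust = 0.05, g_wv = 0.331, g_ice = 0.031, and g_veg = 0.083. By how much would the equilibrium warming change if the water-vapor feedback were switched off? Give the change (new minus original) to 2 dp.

-0.62 °C

Original: g = 0.495, ΔT = 0.788/(1−0.495) = 1.5604 °C.
Without water-vapor: g' = 0.164, ΔT' = 0.788/(1−0.164) = 0.9426 °C.
Change = 0.9426 − 1.5604 = -0.62 °C.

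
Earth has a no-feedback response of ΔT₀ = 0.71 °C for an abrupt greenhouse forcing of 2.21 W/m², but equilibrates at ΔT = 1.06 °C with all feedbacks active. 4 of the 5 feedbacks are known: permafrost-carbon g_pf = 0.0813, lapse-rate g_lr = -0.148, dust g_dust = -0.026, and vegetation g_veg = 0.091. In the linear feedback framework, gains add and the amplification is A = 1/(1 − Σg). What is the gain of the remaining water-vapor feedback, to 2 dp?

0.33

Amplification A = ΔT/ΔT₀ = 1.06/0.71 = 1.493.
Total gain g = 1 − 1/A = 1 − 1/1.493 = 0.3302.
Known gains sum to 0.0813 − 0.148 − 0.026 + 0.091 = -0.0017.
g_wv = 0.3302 + 0.0017 = 0.33.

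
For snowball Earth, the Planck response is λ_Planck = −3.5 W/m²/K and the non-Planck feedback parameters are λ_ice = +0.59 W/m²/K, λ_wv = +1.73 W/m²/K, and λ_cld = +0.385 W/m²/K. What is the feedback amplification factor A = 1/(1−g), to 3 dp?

4.403

Convert to gains: g_ice = 0.59/3.5 = 0.1686; g_wv = 1.73/3.5 = 0.4943; g_cld = 0.385/3.5 = 0.11.
Total gain g = 0.7729.
A = 1/(1 − 0.7729) = 4.403.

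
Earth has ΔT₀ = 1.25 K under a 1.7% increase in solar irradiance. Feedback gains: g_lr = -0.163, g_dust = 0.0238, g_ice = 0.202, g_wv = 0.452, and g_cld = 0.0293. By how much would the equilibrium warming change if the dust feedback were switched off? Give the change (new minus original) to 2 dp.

-0.14 K

Original: g = 0.5441, ΔT = 1.25/(1−0.5441) = 2.7418 K.
Without dust: g' = 0.5203, ΔT' = 1.25/(1−0.5203) = 2.6058 K.
Change = 2.6058 − 2.7418 = -0.14 K.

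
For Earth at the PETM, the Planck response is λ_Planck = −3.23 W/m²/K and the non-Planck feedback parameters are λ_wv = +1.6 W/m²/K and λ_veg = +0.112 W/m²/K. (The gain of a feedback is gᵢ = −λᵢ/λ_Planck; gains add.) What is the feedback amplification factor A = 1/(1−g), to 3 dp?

2.128

Convert to gains: g_wv = 1.6/3.23 = 0.4954; g_veg = 0.112/3.23 = 0.03467.
Total gain g = 0.53007.
A = 1/(1 − 0.53007) = 2.128.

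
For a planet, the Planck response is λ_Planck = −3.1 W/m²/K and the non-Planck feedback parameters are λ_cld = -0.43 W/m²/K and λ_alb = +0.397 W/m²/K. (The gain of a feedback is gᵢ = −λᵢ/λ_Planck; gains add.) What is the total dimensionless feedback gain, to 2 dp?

Convert to gains: g_cld = -0.43/3.1 = -0.1387; g_alb = 0.397/3.1 = 0.1281.
Total gain g = -0.0106.

-0.01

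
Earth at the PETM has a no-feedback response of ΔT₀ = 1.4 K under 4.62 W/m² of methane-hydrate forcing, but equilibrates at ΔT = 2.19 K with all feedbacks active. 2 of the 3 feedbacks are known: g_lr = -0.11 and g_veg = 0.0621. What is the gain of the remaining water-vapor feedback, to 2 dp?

Amplification A = ΔT/ΔT₀ = 2.19/1.4 = 1.564.
Total gain g = 1 − 1/A = 1 − 1/1.564 = 0.3606.
Known gains sum to -0.11 + 0.0621 = -0.0479.
g_wv = 0.3606 + 0.0479 = 0.41.

0.41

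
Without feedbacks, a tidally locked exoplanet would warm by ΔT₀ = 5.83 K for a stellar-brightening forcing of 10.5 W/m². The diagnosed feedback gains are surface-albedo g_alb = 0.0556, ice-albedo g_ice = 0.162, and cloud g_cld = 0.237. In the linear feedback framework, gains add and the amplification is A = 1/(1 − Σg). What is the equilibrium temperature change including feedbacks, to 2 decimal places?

10.69 K

Total gain g = 0.0556 + 0.162 + 0.237 = 0.4546.
Amplification A = 1/(1 − 0.4546) = 1.834.
ΔT = 5.83 × 1.834 = 10.69 K.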